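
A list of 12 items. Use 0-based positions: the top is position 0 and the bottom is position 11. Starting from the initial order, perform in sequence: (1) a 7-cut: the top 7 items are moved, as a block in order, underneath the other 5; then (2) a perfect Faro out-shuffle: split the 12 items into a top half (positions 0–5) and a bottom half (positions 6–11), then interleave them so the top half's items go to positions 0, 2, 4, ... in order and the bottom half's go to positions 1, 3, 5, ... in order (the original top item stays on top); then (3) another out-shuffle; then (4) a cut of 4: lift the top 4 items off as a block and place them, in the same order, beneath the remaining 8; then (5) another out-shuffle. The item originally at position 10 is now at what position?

Track the item from position 10 forward through each operation:
  after op 1 (cut 7): 10 → 3
  after op 2 (out-shuffle): 3 → 6
  after op 3 (out-shuffle): 6 → 1
  after op 4 (cut 4): 1 → 9
  after op 5 (out-shuffle): 9 → 7

7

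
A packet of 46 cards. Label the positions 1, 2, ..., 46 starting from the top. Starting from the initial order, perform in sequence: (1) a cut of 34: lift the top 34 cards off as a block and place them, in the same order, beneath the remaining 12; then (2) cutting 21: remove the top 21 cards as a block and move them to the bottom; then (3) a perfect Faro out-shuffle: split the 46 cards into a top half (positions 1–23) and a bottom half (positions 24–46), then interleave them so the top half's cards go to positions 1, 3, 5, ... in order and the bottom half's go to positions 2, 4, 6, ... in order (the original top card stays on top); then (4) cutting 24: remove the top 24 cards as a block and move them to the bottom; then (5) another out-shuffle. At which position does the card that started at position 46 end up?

Track the card from position 46 forward through each operation:
  after op 1 (cut 34): 46 → 12
  after op 2 (cut 21): 12 → 37
  after op 3 (out-shuffle): 37 → 28
  after op 4 (cut 24): 28 → 4
  after op 5 (out-shuffle): 4 → 7

7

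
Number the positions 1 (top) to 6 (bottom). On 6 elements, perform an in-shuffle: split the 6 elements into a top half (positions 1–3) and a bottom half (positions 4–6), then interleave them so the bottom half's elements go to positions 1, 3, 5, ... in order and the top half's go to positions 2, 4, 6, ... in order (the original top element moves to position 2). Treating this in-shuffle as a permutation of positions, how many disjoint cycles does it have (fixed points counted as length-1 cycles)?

2

Trace each unvisited position around until it returns:
(1 2 4) (3 6 5)
2 cycles in total.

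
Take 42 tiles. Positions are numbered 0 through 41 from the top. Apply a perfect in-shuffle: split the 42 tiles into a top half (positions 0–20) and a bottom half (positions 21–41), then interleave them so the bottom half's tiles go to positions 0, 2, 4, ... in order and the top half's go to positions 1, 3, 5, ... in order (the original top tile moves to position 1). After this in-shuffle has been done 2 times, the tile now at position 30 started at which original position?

Work backwards from position 30, undoing one in-shuffle at a time:
30 ← 36 ← 39
So the tile now at position 30 started at position 39.

39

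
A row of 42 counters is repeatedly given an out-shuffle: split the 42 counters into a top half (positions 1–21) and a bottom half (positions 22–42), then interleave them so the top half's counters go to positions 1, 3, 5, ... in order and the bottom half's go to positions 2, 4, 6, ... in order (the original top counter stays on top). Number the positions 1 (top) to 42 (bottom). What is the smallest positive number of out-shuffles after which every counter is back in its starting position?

20

The out-shuffle permutes the 42 positions with cycle lengths [1, 1, 20, 20].
Every counter is home exactly when every cycle has completed a whole number of laps, i.e. after lcm(1, 20) = 20 out-shuffles.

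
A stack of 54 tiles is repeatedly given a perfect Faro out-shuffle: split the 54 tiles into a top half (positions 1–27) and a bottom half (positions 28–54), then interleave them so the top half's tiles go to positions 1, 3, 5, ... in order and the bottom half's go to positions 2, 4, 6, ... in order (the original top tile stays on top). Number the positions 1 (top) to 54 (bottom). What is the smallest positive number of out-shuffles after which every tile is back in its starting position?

52

The out-shuffle permutes the 54 positions with cycle lengths [1, 1, 52].
Every tile is home exactly when every cycle has completed a whole number of laps, i.e. after lcm(1, 52) = 52 out-shuffles.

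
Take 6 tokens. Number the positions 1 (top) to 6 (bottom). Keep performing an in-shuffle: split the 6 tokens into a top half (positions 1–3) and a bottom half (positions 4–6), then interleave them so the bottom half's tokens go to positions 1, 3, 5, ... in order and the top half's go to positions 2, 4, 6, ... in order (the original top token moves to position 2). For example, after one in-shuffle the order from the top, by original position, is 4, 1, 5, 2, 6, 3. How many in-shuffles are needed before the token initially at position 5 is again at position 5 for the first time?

Follow position 5 under repeated in-shuffles:
5 → 3 → 6 → 5
It first returns after 3 in-shuffles.

3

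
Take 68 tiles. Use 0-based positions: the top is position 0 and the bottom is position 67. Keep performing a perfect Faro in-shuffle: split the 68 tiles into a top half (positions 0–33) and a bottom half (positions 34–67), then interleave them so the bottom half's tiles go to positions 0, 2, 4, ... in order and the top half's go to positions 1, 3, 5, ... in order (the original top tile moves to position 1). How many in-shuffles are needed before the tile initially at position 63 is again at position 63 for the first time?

Follow position 63 under repeated in-shuffles:
63 → 58 → 48 → 28 → 57 → 46 → 24 → 49 → ... → 63 (length 22)
It first returns after 22 in-shuffles.

22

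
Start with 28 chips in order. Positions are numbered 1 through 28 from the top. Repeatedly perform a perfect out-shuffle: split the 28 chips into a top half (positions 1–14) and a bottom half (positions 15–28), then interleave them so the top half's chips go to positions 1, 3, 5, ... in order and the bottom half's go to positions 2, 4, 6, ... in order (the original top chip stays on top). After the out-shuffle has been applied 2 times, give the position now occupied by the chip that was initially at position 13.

22

Track the chip's position through each out-shuffle:
13 → 25 → 22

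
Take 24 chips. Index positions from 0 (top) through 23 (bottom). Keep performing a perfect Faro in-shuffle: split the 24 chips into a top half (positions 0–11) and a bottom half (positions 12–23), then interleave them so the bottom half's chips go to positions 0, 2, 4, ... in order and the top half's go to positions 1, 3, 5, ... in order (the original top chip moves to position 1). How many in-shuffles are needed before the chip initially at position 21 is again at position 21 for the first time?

Follow position 21 under repeated in-shuffles:
21 → 18 → 12 → 0 → 1 → 3 → 7 → 15 → 6 → 13 → 2 → 5 → 11 → 23 → 22 → 20 → 16 → 8 → 17 → 10 → 21
It first returns after 20 in-shuffles.

20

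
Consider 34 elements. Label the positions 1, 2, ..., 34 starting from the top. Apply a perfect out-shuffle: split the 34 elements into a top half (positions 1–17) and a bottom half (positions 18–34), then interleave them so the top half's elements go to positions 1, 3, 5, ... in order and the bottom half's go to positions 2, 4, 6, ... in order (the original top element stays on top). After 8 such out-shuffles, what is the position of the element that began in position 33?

9

Track the element's position through each out-shuffle:
33 → 32 → 30 → 26 → 18 → 2 → 3 → 5 → 9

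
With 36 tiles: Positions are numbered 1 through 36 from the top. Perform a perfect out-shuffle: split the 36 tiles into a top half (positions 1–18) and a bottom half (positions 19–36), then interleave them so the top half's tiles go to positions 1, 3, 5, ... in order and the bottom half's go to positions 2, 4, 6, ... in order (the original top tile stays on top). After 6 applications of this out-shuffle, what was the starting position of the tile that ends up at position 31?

Work backwards from position 31, undoing one out-shuffle at a time:
31 ← 16 ← 26 ← 31 ← 16 ← 26 ← 31
So the tile now at position 31 started at position 31.

31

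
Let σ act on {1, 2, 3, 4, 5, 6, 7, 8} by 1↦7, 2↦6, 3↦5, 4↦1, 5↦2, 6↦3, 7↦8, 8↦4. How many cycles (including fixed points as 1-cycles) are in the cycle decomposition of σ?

Cycle decomposition: (1 7 8 4) (2 6 3 5).
2 cycles.

2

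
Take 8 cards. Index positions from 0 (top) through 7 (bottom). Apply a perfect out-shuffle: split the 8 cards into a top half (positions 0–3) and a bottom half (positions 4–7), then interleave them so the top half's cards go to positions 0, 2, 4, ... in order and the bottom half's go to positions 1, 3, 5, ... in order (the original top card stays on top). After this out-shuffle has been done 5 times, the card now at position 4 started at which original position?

Work backwards from position 4, undoing one out-shuffle at a time:
4 ← 2 ← 1 ← 4 ← 2 ← 1
So the card now at position 4 started at position 1.

1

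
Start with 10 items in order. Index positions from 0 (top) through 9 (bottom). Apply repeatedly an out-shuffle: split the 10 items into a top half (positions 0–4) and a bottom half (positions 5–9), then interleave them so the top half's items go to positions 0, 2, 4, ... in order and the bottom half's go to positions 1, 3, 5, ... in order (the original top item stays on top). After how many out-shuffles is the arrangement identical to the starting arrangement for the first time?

6

The out-shuffle permutes the 10 positions with cycle lengths [1, 1, 2, 6].
Every item is home exactly when every cycle has completed a whole number of laps, i.e. after lcm(1, 2, 6) = 6 out-shuffles.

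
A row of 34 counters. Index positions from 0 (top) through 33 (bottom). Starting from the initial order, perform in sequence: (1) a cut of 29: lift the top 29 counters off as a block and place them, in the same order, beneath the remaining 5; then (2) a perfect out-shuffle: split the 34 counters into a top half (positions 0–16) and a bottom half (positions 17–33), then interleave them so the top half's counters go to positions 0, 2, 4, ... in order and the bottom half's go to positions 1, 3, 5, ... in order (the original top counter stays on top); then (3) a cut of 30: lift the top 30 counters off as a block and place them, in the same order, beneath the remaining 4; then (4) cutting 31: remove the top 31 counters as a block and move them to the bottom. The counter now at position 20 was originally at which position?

Undo the operations in reverse order, starting from position 20:
  undo op 4 (cut 31): 20 ← 17
  undo op 3 (cut 30): 17 ← 13
  undo op 2 (out-shuffle, from bottom half): 13 ← 23
  undo op 1 (cut 29): 23 ← 18
So the counter at position 20 came from original position 18.

18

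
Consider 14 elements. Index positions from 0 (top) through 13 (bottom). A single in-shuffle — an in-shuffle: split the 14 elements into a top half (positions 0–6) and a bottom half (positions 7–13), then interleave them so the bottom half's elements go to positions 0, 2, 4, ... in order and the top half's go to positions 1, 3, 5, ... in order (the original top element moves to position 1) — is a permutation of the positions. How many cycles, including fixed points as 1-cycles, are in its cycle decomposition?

4

Trace each unvisited position around until it returns:
(0 1 3 7) (2 5 11 8) (4 9) (6 13 12 10)
4 cycles in total.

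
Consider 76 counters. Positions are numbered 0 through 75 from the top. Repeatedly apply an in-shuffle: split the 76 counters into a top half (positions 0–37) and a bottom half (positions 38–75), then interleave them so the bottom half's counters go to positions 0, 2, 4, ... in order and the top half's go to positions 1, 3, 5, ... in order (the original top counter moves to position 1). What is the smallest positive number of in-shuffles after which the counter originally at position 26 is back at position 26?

30

Follow position 26 under repeated in-shuffles:
26 → 53 → 30 → 61 → 46 → 16 → 33 → 67 → ... → 26 (length 30)
It first returns after 30 in-shuffles.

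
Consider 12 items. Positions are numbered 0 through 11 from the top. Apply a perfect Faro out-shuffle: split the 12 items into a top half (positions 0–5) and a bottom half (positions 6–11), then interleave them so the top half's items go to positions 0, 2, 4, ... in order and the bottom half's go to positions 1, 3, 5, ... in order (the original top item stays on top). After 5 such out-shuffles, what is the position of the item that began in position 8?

3

Track the item's position through each out-shuffle:
8 → 5 → 10 → 9 → 7 → 3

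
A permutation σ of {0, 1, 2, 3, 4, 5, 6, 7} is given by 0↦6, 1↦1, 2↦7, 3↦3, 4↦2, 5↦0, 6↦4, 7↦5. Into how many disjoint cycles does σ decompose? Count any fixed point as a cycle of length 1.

Cycle decomposition: (0 6 4 2 7 5) (1) (3).
3 cycles.

3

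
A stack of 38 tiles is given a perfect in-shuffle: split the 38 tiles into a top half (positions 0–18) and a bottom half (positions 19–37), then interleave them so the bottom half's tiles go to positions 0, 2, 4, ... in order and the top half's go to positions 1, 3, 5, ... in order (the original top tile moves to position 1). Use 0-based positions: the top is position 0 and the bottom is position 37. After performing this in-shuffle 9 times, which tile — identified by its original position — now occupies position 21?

Work backwards from position 21, undoing one in-shuffle at a time:
21 ← 10 ← 24 ← 31 ← 15 ← 7 ← 3 ← 1 ← 0 ← 19
So the tile now at position 21 started at position 19.

19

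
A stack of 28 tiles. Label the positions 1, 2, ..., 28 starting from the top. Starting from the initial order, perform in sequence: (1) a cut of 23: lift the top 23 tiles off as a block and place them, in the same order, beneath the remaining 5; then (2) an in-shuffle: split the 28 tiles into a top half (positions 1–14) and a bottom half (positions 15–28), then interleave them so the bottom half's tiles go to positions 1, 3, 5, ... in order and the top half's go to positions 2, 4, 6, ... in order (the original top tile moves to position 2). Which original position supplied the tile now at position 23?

Undo the operations in reverse order, starting from position 23:
  undo op 2 (in-shuffle, from bottom half): 23 ← 26
  undo op 1 (cut 23): 26 ← 21
So the tile at position 23 came from original position 21.

21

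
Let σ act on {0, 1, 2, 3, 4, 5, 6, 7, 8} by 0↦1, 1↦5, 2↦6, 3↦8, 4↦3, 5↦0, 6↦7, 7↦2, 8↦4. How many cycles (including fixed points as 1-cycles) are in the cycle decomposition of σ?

3

Cycle decomposition: (0 1 5) (2 6 7) (3 8 4).
3 cycles.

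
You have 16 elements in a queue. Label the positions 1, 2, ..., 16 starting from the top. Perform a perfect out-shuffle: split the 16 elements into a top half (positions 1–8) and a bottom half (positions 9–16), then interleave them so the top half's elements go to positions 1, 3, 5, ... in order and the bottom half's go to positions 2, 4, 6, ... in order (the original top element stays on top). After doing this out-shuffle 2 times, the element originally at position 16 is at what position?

Position 16 is a fixed point of every out-shuffle, so the element never moves.

16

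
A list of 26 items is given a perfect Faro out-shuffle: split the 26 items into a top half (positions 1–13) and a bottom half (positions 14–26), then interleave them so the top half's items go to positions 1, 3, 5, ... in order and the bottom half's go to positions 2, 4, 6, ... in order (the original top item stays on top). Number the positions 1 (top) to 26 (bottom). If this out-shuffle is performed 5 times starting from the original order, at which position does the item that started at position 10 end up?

14

Track the item's position through each out-shuffle:
10 → 19 → 12 → 23 → 20 → 14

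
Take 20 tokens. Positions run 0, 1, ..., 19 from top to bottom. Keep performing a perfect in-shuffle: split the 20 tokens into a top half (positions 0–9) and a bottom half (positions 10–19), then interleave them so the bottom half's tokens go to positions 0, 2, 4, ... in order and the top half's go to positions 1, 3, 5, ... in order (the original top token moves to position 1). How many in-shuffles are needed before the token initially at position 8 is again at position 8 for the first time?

3

Follow position 8 under repeated in-shuffles:
8 → 17 → 14 → 8
It first returns after 3 in-shuffles.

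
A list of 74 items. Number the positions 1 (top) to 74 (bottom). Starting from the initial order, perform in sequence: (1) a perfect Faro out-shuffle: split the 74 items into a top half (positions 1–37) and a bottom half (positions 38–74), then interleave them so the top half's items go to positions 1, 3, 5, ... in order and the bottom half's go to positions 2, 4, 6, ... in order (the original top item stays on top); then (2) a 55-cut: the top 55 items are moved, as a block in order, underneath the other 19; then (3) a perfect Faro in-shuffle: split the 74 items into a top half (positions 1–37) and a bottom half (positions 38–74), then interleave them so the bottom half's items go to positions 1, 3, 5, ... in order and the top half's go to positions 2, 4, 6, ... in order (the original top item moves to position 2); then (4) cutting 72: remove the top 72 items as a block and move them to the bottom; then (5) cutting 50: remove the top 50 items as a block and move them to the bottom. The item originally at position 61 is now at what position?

Track the item from position 61 forward through each operation:
  after op 1 (out-shuffle): 61 → 48
  after op 2 (cut 55): 48 → 67
  after op 3 (in-shuffle): 67 → 59
  after op 4 (cut 72): 59 → 61
  after op 5 (cut 50): 61 → 11

11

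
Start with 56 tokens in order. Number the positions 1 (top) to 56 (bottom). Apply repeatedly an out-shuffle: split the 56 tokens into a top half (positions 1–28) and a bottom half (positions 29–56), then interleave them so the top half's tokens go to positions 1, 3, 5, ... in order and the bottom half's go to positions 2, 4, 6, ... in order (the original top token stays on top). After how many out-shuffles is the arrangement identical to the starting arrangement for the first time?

20

The out-shuffle permutes the 56 positions with cycle lengths [1, 1, 4, 10, 20, 20].
Every token is home exactly when every cycle has completed a whole number of laps, i.e. after lcm(1, 4, 10, 20) = 20 out-shuffles.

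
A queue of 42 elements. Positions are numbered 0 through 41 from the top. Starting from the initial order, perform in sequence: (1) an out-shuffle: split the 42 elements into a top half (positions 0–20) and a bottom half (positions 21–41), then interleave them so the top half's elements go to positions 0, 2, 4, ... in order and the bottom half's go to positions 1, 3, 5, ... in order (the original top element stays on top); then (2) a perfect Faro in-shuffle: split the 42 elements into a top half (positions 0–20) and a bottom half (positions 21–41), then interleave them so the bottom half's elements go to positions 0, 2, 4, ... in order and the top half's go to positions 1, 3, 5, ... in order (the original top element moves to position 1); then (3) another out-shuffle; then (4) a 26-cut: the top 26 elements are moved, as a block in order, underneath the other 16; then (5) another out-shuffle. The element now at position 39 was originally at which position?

Undo the operations in reverse order, starting from position 39:
  undo op 5 (out-shuffle, from bottom half): 39 ← 40
  undo op 4 (cut 26): 40 ← 24
  undo op 3 (out-shuffle, from top half): 24 ← 12
  undo op 2 (in-shuffle, from bottom half): 12 ← 27
  undo op 1 (out-shuffle, from bottom half): 27 ← 34
So the element at position 39 came from original position 34.

34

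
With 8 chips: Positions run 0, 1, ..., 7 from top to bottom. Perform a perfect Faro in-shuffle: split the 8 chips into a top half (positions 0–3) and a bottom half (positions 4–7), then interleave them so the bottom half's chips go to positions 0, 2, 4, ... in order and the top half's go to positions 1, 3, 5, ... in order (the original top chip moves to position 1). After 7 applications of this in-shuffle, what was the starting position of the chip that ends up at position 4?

Work backwards from position 4, undoing one in-shuffle at a time:
4 ← 6 ← 7 ← 3 ← 1 ← 0 ← 4 ← 6
So the chip now at position 4 started at position 6.

6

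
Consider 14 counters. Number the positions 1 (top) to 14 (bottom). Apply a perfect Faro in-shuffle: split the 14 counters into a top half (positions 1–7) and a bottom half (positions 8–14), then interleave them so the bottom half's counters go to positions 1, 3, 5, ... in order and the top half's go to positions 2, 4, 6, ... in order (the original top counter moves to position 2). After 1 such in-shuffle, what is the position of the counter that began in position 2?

4

Track the counter's position through each in-shuffle:
2 → 4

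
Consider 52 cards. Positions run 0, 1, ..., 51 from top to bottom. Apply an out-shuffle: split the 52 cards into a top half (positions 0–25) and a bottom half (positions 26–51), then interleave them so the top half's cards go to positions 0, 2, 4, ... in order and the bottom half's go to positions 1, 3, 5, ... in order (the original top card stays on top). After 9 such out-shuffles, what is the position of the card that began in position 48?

45

Track the card's position through each out-shuffle:
48 → 45 → 39 → 27 → 3 → 6 → 12 → 24 → 48 → 45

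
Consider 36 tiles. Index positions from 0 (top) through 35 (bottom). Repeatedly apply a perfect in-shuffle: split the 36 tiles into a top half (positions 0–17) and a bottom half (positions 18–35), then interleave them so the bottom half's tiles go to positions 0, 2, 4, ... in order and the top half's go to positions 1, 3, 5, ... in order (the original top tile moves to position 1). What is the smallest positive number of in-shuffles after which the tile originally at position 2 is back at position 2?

36

Follow position 2 under repeated in-shuffles:
2 → 5 → 11 → 23 → 10 → 21 → 6 → 13 → ... → 2 (length 36)
It first returns after 36 in-shuffles.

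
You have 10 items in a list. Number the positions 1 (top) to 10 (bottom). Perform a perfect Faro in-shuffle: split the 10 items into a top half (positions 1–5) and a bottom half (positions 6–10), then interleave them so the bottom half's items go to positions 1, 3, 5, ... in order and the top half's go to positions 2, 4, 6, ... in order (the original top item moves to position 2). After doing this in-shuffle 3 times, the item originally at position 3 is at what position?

Track the item's position through each in-shuffle:
3 → 6 → 1 → 2

2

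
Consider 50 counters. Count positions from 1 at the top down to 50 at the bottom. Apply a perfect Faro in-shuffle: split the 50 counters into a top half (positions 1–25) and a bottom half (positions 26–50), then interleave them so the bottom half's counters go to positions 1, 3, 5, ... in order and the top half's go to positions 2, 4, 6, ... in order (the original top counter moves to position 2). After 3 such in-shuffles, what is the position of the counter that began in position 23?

Track the counter's position through each in-shuffle:
23 → 46 → 41 → 31

31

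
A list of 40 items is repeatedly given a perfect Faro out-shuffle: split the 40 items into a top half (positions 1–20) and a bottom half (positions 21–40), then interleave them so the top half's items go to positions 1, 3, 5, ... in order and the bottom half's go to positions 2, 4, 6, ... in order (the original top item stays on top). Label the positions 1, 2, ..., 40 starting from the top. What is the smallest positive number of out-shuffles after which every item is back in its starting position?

The out-shuffle permutes the 40 positions with cycle lengths [1, 1, 2, 12, 12, 12].
Every item is home exactly when every cycle has completed a whole number of laps, i.e. after lcm(1, 2, 12) = 12 out-shuffles.

12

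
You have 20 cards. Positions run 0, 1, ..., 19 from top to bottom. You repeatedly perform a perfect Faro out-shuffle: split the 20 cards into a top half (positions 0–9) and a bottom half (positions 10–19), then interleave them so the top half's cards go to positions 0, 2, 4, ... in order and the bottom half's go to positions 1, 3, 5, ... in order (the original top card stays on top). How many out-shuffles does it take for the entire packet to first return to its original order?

18

The out-shuffle permutes the 20 positions with cycle lengths [1, 1, 18].
Every card is home exactly when every cycle has completed a whole number of laps, i.e. after lcm(1, 18) = 18 out-shuffles.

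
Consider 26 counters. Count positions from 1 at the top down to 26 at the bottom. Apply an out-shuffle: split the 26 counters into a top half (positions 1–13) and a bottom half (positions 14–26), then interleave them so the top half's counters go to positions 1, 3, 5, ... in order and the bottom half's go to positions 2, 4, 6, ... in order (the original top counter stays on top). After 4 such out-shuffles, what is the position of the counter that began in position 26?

Position 26 is a fixed point of every out-shuffle, so the counter never moves.

26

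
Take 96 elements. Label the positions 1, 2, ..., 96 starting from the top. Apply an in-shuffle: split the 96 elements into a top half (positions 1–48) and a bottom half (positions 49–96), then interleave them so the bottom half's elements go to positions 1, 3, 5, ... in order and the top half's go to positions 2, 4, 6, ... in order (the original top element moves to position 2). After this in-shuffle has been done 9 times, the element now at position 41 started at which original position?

59

Work backwards from position 41, undoing one in-shuffle at a time:
41 ← 69 ← 83 ← 90 ← 45 ← 71 ← 84 ← 42 ← 21 ← 59
So the element now at position 41 started at position 59.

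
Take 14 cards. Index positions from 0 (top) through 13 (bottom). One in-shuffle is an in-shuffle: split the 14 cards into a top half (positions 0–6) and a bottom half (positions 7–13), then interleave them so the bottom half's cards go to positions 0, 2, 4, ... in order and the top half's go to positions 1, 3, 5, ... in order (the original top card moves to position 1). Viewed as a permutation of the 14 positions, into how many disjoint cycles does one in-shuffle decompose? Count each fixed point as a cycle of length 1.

Trace each unvisited position around until it returns:
(0 1 3 7) (2 5 11 8) (4 9) (6 13 12 10)
4 cycles in total.

4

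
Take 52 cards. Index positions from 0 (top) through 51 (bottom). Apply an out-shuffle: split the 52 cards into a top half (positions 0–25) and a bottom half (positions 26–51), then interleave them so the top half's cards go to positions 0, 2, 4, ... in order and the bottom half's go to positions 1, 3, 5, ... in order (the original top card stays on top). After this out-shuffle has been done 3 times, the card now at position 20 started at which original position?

Work backwards from position 20, undoing one out-shuffle at a time:
20 ← 10 ← 5 ← 28
So the card now at position 20 started at position 28.

28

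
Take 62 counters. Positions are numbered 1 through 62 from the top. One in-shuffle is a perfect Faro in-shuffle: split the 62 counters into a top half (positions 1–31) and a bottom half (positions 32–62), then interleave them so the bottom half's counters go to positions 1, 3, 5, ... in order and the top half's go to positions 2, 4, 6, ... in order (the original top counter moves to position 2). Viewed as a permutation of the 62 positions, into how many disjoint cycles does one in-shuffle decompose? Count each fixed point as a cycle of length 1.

Trace each unvisited position around until it returns:
(1 2 4 8 16 32) (3 6 12 24 48 33) (5 10 20 40 17 34) (7 14 28 56 49 35) (9 18 36) (11 22 44 25 50 37) (13 26 52 41 19 38) (15 30 60 57 51 39) ... plus 4 more
12 cycles in total.

12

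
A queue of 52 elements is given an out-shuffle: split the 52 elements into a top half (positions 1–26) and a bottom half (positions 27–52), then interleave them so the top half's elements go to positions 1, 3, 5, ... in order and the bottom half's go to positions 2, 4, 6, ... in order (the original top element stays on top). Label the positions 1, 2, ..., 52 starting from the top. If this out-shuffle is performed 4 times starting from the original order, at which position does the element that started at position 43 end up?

10

Track the element's position through each out-shuffle:
43 → 34 → 16 → 31 → 10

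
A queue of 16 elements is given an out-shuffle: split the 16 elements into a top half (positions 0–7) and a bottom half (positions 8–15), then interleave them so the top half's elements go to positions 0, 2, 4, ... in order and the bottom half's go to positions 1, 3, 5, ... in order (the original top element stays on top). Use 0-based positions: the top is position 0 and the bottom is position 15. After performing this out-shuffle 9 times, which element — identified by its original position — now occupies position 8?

Work backwards from position 8, undoing one out-shuffle at a time:
8 ← 4 ← 2 ← 1 ← 8 ← 4 ← 2 ← 1 ← 8 ← 4
So the element now at position 8 started at position 4.

4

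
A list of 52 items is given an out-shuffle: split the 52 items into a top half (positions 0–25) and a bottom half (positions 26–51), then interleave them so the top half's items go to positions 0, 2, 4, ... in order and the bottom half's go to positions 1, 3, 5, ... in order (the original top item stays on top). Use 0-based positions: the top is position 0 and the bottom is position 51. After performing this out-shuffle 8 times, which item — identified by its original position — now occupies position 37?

Work backwards from position 37, undoing one out-shuffle at a time:
37 ← 44 ← 22 ← 11 ← 31 ← 41 ← 46 ← 23 ← 37
So the item now at position 37 started at position 37.

37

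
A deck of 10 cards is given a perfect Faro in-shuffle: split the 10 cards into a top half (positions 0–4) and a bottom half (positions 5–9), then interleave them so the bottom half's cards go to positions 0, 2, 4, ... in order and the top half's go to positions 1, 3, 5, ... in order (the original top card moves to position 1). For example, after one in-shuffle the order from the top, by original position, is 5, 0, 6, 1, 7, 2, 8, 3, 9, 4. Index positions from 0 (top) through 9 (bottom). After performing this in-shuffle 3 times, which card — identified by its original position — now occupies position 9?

Work backwards from position 9, undoing one in-shuffle at a time:
9 ← 4 ← 7 ← 3
So the card now at position 9 started at position 3.

3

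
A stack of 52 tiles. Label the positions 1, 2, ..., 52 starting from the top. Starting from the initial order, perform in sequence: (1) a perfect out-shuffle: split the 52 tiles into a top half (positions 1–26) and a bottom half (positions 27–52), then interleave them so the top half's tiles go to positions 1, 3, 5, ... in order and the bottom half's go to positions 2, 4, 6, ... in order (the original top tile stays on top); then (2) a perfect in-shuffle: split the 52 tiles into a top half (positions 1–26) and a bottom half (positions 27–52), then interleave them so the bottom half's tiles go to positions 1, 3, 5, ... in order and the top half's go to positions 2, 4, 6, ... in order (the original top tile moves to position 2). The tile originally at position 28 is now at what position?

Track the tile from position 28 forward through each operation:
  after op 1 (out-shuffle): 28 → 4
  after op 2 (in-shuffle): 4 → 8

8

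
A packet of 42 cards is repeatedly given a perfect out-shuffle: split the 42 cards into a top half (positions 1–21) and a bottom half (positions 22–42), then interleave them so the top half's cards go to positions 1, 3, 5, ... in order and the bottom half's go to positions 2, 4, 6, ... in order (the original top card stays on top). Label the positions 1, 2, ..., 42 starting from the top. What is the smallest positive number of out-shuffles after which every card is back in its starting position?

The out-shuffle permutes the 42 positions with cycle lengths [1, 1, 20, 20].
Every card is home exactly when every cycle has completed a whole number of laps, i.e. after lcm(1, 20) = 20 out-shuffles.

20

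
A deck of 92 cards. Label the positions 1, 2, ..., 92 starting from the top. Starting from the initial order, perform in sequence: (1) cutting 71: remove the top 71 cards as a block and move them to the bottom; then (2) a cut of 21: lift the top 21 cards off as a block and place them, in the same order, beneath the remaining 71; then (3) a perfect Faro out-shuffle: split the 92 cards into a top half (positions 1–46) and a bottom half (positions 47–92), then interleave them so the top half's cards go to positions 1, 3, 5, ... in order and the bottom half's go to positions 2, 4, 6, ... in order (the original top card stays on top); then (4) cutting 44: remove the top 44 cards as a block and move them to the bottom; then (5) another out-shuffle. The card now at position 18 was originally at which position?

4

Undo the operations in reverse order, starting from position 18:
  undo op 5 (out-shuffle, from bottom half): 18 ← 55
  undo op 4 (cut 44): 55 ← 7
  undo op 3 (out-shuffle, from top half): 7 ← 4
  undo op 2 (cut 21): 4 ← 25
  undo op 1 (cut 71): 25 ← 4
So the card at position 18 came from original position 4.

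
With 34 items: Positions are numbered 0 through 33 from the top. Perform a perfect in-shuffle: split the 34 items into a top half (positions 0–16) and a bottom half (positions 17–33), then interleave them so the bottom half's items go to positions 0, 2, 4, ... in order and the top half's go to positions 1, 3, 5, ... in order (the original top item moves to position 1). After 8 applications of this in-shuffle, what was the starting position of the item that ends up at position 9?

Work backwards from position 9, undoing one in-shuffle at a time:
9 ← 4 ← 19 ← 9 ← 4 ← 19 ← 9 ← 4 ← 19
So the item now at position 9 started at position 19.

19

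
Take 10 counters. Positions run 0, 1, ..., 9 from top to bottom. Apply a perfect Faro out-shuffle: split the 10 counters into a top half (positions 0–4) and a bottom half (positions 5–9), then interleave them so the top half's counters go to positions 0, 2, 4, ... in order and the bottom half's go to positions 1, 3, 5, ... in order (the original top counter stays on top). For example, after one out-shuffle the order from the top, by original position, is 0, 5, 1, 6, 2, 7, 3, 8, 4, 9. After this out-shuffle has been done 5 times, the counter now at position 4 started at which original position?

8

Work backwards from position 4, undoing one out-shuffle at a time:
4 ← 2 ← 1 ← 5 ← 7 ← 8
So the counter now at position 4 started at position 8.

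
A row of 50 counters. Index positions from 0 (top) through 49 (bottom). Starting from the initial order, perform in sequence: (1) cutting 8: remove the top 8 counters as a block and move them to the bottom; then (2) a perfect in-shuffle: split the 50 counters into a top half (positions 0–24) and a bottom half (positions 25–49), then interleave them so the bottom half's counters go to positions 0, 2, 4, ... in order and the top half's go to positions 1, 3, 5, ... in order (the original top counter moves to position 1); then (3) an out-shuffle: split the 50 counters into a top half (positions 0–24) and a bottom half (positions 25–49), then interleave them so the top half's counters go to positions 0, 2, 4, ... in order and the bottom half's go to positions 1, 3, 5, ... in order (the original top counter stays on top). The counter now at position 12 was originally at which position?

36

Undo the operations in reverse order, starting from position 12:
  undo op 3 (out-shuffle, from top half): 12 ← 6
  undo op 2 (in-shuffle, from bottom half): 6 ← 28
  undo op 1 (cut 8): 28 ← 36
So the counter at position 12 came from original position 36.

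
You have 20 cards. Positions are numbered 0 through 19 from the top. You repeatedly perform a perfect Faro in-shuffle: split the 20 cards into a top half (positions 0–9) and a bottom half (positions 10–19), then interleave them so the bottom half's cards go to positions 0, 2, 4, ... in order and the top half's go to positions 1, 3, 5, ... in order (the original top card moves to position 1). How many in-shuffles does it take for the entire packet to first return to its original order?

6

The in-shuffle permutes the 20 positions with cycle lengths [2, 3, 3, 6, 6].
Every card is home exactly when every cycle has completed a whole number of laps, i.e. after lcm(2, 3, 6) = 6 in-shuffles.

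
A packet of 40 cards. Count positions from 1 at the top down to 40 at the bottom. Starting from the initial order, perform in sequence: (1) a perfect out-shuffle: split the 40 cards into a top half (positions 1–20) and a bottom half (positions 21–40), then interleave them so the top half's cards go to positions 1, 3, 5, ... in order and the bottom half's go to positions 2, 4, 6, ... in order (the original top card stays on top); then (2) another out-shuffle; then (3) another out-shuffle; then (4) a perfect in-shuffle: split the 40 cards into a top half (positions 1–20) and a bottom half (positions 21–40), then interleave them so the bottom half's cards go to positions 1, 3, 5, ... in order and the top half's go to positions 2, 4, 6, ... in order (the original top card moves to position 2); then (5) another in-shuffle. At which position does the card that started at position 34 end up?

Track the card from position 34 forward through each operation:
  after op 1 (out-shuffle): 34 → 28
  after op 2 (out-shuffle): 28 → 16
  after op 3 (out-shuffle): 16 → 31
  after op 4 (in-shuffle): 31 → 21
  after op 5 (in-shuffle): 21 → 1

1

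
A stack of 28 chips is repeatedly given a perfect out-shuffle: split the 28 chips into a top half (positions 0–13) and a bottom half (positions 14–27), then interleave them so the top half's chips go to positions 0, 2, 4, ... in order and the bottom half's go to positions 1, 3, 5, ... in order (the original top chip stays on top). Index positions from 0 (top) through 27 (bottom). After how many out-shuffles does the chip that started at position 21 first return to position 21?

6

Follow position 21 under repeated out-shuffles:
21 → 15 → 3 → 6 → 12 → 24 → 21
It first returns after 6 out-shuffles.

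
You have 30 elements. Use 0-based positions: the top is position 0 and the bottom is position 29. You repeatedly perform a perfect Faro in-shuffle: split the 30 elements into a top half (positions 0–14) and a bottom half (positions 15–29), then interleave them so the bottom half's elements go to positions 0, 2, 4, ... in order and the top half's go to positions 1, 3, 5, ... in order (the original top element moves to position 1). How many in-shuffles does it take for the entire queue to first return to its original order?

5

The in-shuffle permutes the 30 positions with cycle lengths [5, 5, 5, 5, 5, 5].
Every element is home exactly when every cycle has completed a whole number of laps, i.e. after lcm(5) = 5 in-shuffles.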